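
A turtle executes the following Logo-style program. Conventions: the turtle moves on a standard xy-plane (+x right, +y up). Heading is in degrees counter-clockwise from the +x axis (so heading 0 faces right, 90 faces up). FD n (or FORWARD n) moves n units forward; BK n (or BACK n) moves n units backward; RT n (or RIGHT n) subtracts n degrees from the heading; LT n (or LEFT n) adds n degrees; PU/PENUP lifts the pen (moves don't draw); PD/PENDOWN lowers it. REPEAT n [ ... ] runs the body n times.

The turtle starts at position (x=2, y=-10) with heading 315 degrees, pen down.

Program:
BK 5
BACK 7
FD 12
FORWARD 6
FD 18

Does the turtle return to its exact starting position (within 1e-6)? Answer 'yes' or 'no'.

Executing turtle program step by step:
Start: pos=(2,-10), heading=315, pen down
BK 5: (2,-10) -> (-1.536,-6.464) [heading=315, draw]
BK 7: (-1.536,-6.464) -> (-6.485,-1.515) [heading=315, draw]
FD 12: (-6.485,-1.515) -> (2,-10) [heading=315, draw]
FD 6: (2,-10) -> (6.243,-14.243) [heading=315, draw]
FD 18: (6.243,-14.243) -> (18.971,-26.971) [heading=315, draw]
Final: pos=(18.971,-26.971), heading=315, 5 segment(s) drawn

Start position: (2, -10)
Final position: (18.971, -26.971)
Distance = 24; >= 1e-6 -> NOT closed

Answer: no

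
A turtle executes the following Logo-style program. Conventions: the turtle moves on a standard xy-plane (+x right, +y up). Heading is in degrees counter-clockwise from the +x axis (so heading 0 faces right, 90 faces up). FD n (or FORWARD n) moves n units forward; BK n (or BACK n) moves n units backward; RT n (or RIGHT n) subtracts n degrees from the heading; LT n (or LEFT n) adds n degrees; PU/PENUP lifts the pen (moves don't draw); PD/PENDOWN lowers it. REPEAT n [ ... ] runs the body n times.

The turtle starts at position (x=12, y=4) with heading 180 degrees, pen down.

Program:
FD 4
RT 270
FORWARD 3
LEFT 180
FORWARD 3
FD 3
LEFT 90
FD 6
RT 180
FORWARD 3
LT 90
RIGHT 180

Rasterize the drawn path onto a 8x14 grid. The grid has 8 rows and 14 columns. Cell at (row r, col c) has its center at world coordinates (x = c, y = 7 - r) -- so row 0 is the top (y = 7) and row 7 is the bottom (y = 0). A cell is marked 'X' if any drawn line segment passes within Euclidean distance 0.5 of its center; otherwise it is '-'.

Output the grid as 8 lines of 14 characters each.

Answer: --XXXXXXX-----
--------X-----
--------X-----
--------XXXXX-
--------X-----
--------X-----
--------X-----
--------------

Derivation:
Segment 0: (12,4) -> (8,4)
Segment 1: (8,4) -> (8,1)
Segment 2: (8,1) -> (8,4)
Segment 3: (8,4) -> (8,7)
Segment 4: (8,7) -> (2,7)
Segment 5: (2,7) -> (5,7)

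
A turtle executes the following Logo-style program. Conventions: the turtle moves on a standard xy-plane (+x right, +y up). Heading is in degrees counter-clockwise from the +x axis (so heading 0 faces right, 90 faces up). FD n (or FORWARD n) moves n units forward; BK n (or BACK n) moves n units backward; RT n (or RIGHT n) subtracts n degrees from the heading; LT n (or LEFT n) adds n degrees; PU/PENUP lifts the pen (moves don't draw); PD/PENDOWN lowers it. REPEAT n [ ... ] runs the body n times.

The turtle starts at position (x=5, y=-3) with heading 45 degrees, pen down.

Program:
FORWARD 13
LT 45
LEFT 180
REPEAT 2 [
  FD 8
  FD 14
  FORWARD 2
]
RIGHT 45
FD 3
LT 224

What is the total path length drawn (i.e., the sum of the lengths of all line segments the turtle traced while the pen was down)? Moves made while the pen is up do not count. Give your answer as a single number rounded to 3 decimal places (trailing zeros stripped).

Answer: 64

Derivation:
Executing turtle program step by step:
Start: pos=(5,-3), heading=45, pen down
FD 13: (5,-3) -> (14.192,6.192) [heading=45, draw]
LT 45: heading 45 -> 90
LT 180: heading 90 -> 270
REPEAT 2 [
  -- iteration 1/2 --
  FD 8: (14.192,6.192) -> (14.192,-1.808) [heading=270, draw]
  FD 14: (14.192,-1.808) -> (14.192,-15.808) [heading=270, draw]
  FD 2: (14.192,-15.808) -> (14.192,-17.808) [heading=270, draw]
  -- iteration 2/2 --
  FD 8: (14.192,-17.808) -> (14.192,-25.808) [heading=270, draw]
  FD 14: (14.192,-25.808) -> (14.192,-39.808) [heading=270, draw]
  FD 2: (14.192,-39.808) -> (14.192,-41.808) [heading=270, draw]
]
RT 45: heading 270 -> 225
FD 3: (14.192,-41.808) -> (12.071,-43.929) [heading=225, draw]
LT 224: heading 225 -> 89
Final: pos=(12.071,-43.929), heading=89, 8 segment(s) drawn

Segment lengths:
  seg 1: (5,-3) -> (14.192,6.192), length = 13
  seg 2: (14.192,6.192) -> (14.192,-1.808), length = 8
  seg 3: (14.192,-1.808) -> (14.192,-15.808), length = 14
  seg 4: (14.192,-15.808) -> (14.192,-17.808), length = 2
  seg 5: (14.192,-17.808) -> (14.192,-25.808), length = 8
  seg 6: (14.192,-25.808) -> (14.192,-39.808), length = 14
  seg 7: (14.192,-39.808) -> (14.192,-41.808), length = 2
  seg 8: (14.192,-41.808) -> (12.071,-43.929), length = 3
Total = 64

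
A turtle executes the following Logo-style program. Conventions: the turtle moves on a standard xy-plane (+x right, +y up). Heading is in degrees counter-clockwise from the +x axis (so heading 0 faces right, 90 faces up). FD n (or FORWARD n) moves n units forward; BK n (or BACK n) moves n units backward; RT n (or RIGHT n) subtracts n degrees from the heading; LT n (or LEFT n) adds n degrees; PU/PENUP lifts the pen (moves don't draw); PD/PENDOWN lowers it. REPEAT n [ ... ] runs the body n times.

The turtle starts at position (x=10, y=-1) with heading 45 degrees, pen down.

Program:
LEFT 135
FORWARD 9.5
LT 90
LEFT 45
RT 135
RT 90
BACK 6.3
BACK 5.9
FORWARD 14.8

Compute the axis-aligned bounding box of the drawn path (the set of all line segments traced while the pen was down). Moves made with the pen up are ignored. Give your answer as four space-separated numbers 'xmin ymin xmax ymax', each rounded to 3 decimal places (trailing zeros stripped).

Answer: 0.5 -13.2 10 1.6

Derivation:
Executing turtle program step by step:
Start: pos=(10,-1), heading=45, pen down
LT 135: heading 45 -> 180
FD 9.5: (10,-1) -> (0.5,-1) [heading=180, draw]
LT 90: heading 180 -> 270
LT 45: heading 270 -> 315
RT 135: heading 315 -> 180
RT 90: heading 180 -> 90
BK 6.3: (0.5,-1) -> (0.5,-7.3) [heading=90, draw]
BK 5.9: (0.5,-7.3) -> (0.5,-13.2) [heading=90, draw]
FD 14.8: (0.5,-13.2) -> (0.5,1.6) [heading=90, draw]
Final: pos=(0.5,1.6), heading=90, 4 segment(s) drawn

Segment endpoints: x in {0.5, 0.5, 0.5, 0.5, 10}, y in {-13.2, -7.3, -1, -1, 1.6}
xmin=0.5, ymin=-13.2, xmax=10, ymax=1.6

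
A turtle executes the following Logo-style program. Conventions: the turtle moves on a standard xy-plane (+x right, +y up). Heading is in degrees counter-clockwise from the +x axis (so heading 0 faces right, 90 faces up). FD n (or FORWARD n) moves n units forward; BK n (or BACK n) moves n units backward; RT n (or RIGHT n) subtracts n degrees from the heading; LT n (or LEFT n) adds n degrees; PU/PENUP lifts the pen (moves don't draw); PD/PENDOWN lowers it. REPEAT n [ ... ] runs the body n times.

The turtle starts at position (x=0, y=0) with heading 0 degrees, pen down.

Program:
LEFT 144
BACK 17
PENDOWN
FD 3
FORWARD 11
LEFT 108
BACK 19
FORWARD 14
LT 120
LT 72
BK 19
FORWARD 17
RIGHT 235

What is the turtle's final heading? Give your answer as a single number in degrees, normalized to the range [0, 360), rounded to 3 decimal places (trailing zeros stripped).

Executing turtle program step by step:
Start: pos=(0,0), heading=0, pen down
LT 144: heading 0 -> 144
BK 17: (0,0) -> (13.753,-9.992) [heading=144, draw]
PD: pen down
FD 3: (13.753,-9.992) -> (11.326,-8.229) [heading=144, draw]
FD 11: (11.326,-8.229) -> (2.427,-1.763) [heading=144, draw]
LT 108: heading 144 -> 252
BK 19: (2.427,-1.763) -> (8.298,16.307) [heading=252, draw]
FD 14: (8.298,16.307) -> (3.972,2.992) [heading=252, draw]
LT 120: heading 252 -> 12
LT 72: heading 12 -> 84
BK 19: (3.972,2.992) -> (1.986,-15.904) [heading=84, draw]
FD 17: (1.986,-15.904) -> (3.763,1.003) [heading=84, draw]
RT 235: heading 84 -> 209
Final: pos=(3.763,1.003), heading=209, 7 segment(s) drawn

Answer: 209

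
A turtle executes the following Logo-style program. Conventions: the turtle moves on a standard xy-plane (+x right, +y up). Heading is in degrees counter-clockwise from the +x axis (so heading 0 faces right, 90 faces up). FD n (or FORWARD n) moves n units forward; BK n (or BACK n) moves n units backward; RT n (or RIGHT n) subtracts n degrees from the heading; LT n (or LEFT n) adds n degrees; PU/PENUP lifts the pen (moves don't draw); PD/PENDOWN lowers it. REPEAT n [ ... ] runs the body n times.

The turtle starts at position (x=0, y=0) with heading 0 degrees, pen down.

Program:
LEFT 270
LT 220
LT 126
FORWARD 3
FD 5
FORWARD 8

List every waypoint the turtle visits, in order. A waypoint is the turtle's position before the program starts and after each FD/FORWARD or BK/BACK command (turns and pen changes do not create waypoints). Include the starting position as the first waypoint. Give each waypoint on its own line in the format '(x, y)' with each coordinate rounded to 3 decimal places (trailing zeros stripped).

Executing turtle program step by step:
Start: pos=(0,0), heading=0, pen down
LT 270: heading 0 -> 270
LT 220: heading 270 -> 130
LT 126: heading 130 -> 256
FD 3: (0,0) -> (-0.726,-2.911) [heading=256, draw]
FD 5: (-0.726,-2.911) -> (-1.935,-7.762) [heading=256, draw]
FD 8: (-1.935,-7.762) -> (-3.871,-15.525) [heading=256, draw]
Final: pos=(-3.871,-15.525), heading=256, 3 segment(s) drawn
Waypoints (4 total):
(0, 0)
(-0.726, -2.911)
(-1.935, -7.762)
(-3.871, -15.525)

Answer: (0, 0)
(-0.726, -2.911)
(-1.935, -7.762)
(-3.871, -15.525)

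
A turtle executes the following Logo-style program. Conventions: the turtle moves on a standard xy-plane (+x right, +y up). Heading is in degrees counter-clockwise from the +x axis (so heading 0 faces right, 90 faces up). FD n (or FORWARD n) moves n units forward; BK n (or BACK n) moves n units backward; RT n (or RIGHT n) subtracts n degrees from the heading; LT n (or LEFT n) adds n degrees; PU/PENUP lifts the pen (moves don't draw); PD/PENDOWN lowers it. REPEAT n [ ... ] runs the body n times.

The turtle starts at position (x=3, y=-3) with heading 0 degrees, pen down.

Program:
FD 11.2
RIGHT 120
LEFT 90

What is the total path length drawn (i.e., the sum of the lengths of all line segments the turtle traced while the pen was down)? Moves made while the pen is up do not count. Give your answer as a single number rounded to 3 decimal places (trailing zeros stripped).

Answer: 11.2

Derivation:
Executing turtle program step by step:
Start: pos=(3,-3), heading=0, pen down
FD 11.2: (3,-3) -> (14.2,-3) [heading=0, draw]
RT 120: heading 0 -> 240
LT 90: heading 240 -> 330
Final: pos=(14.2,-3), heading=330, 1 segment(s) drawn

Segment lengths:
  seg 1: (3,-3) -> (14.2,-3), length = 11.2
Total = 11.2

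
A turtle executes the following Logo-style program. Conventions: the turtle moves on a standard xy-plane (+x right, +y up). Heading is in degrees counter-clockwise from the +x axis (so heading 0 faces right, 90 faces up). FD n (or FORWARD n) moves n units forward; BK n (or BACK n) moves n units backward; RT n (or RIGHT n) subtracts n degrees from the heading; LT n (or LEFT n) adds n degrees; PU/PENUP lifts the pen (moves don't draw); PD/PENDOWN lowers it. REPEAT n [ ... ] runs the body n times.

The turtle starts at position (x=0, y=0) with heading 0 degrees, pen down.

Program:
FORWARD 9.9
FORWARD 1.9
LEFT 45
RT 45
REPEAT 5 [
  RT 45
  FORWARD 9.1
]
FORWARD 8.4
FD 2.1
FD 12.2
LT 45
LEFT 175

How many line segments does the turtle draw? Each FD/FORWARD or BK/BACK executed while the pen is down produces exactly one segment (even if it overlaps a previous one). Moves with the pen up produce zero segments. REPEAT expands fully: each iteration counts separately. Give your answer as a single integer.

Executing turtle program step by step:
Start: pos=(0,0), heading=0, pen down
FD 9.9: (0,0) -> (9.9,0) [heading=0, draw]
FD 1.9: (9.9,0) -> (11.8,0) [heading=0, draw]
LT 45: heading 0 -> 45
RT 45: heading 45 -> 0
REPEAT 5 [
  -- iteration 1/5 --
  RT 45: heading 0 -> 315
  FD 9.1: (11.8,0) -> (18.235,-6.435) [heading=315, draw]
  -- iteration 2/5 --
  RT 45: heading 315 -> 270
  FD 9.1: (18.235,-6.435) -> (18.235,-15.535) [heading=270, draw]
  -- iteration 3/5 --
  RT 45: heading 270 -> 225
  FD 9.1: (18.235,-15.535) -> (11.8,-21.969) [heading=225, draw]
  -- iteration 4/5 --
  RT 45: heading 225 -> 180
  FD 9.1: (11.8,-21.969) -> (2.7,-21.969) [heading=180, draw]
  -- iteration 5/5 --
  RT 45: heading 180 -> 135
  FD 9.1: (2.7,-21.969) -> (-3.735,-15.535) [heading=135, draw]
]
FD 8.4: (-3.735,-15.535) -> (-9.674,-9.595) [heading=135, draw]
FD 2.1: (-9.674,-9.595) -> (-11.159,-8.11) [heading=135, draw]
FD 12.2: (-11.159,-8.11) -> (-19.786,0.517) [heading=135, draw]
LT 45: heading 135 -> 180
LT 175: heading 180 -> 355
Final: pos=(-19.786,0.517), heading=355, 10 segment(s) drawn
Segments drawn: 10

Answer: 10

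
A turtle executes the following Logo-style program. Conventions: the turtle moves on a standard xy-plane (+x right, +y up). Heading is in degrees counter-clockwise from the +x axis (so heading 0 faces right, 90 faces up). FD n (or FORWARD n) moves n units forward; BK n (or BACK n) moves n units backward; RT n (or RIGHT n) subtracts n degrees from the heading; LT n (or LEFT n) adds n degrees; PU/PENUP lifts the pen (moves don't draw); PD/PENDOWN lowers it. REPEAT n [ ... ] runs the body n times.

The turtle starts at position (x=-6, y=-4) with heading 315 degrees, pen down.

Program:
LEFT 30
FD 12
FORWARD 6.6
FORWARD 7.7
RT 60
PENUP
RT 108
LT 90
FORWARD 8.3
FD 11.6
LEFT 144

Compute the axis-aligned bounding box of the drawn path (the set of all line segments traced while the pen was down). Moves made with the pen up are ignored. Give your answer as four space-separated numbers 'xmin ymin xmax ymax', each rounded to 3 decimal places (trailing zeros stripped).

Answer: -6 -10.807 19.404 -4

Derivation:
Executing turtle program step by step:
Start: pos=(-6,-4), heading=315, pen down
LT 30: heading 315 -> 345
FD 12: (-6,-4) -> (5.591,-7.106) [heading=345, draw]
FD 6.6: (5.591,-7.106) -> (11.966,-8.814) [heading=345, draw]
FD 7.7: (11.966,-8.814) -> (19.404,-10.807) [heading=345, draw]
RT 60: heading 345 -> 285
PU: pen up
RT 108: heading 285 -> 177
LT 90: heading 177 -> 267
FD 8.3: (19.404,-10.807) -> (18.969,-19.096) [heading=267, move]
FD 11.6: (18.969,-19.096) -> (18.362,-30.68) [heading=267, move]
LT 144: heading 267 -> 51
Final: pos=(18.362,-30.68), heading=51, 3 segment(s) drawn

Segment endpoints: x in {-6, 5.591, 11.966, 19.404}, y in {-10.807, -8.814, -7.106, -4}
xmin=-6, ymin=-10.807, xmax=19.404, ymax=-4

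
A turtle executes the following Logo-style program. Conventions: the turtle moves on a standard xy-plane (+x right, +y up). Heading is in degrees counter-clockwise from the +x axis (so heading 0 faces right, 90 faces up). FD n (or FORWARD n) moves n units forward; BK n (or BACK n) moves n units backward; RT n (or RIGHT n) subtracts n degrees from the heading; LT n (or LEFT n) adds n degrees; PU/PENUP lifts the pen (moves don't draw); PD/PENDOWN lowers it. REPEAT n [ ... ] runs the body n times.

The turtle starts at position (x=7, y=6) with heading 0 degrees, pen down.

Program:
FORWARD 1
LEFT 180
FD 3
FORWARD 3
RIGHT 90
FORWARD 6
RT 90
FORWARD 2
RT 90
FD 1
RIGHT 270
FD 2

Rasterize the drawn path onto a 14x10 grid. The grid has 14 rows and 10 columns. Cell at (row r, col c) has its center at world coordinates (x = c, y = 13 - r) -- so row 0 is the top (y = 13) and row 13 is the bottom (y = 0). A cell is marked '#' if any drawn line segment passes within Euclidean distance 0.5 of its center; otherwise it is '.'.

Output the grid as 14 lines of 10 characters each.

Answer: ..........
..###.....
..#.###...
..#.......
..#.......
..#.......
..#.......
..#######.
..........
..........
..........
..........
..........
..........

Derivation:
Segment 0: (7,6) -> (8,6)
Segment 1: (8,6) -> (5,6)
Segment 2: (5,6) -> (2,6)
Segment 3: (2,6) -> (2,12)
Segment 4: (2,12) -> (4,12)
Segment 5: (4,12) -> (4,11)
Segment 6: (4,11) -> (6,11)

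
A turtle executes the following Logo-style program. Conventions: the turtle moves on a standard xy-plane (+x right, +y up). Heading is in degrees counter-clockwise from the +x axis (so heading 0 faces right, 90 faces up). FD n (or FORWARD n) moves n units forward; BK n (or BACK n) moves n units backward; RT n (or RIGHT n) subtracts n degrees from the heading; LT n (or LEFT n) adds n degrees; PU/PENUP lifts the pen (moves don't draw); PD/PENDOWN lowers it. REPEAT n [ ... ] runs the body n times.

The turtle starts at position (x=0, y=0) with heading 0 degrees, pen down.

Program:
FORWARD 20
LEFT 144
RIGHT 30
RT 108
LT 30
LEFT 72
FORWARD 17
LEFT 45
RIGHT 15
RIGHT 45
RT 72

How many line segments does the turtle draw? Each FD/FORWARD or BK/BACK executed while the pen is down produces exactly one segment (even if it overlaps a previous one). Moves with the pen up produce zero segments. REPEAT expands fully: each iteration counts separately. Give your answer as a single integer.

Answer: 2

Derivation:
Executing turtle program step by step:
Start: pos=(0,0), heading=0, pen down
FD 20: (0,0) -> (20,0) [heading=0, draw]
LT 144: heading 0 -> 144
RT 30: heading 144 -> 114
RT 108: heading 114 -> 6
LT 30: heading 6 -> 36
LT 72: heading 36 -> 108
FD 17: (20,0) -> (14.747,16.168) [heading=108, draw]
LT 45: heading 108 -> 153
RT 15: heading 153 -> 138
RT 45: heading 138 -> 93
RT 72: heading 93 -> 21
Final: pos=(14.747,16.168), heading=21, 2 segment(s) drawn
Segments drawn: 2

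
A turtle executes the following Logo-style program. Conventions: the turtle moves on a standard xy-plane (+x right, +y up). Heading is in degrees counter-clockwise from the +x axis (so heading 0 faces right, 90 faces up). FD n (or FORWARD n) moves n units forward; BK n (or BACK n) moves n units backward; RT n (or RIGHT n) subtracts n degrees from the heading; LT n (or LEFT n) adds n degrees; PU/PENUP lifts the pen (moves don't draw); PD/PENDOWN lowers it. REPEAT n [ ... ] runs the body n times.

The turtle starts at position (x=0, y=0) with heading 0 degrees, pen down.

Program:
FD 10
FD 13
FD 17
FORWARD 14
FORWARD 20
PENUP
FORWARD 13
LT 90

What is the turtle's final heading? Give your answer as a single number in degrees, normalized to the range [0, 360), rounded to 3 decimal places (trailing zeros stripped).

Answer: 90

Derivation:
Executing turtle program step by step:
Start: pos=(0,0), heading=0, pen down
FD 10: (0,0) -> (10,0) [heading=0, draw]
FD 13: (10,0) -> (23,0) [heading=0, draw]
FD 17: (23,0) -> (40,0) [heading=0, draw]
FD 14: (40,0) -> (54,0) [heading=0, draw]
FD 20: (54,0) -> (74,0) [heading=0, draw]
PU: pen up
FD 13: (74,0) -> (87,0) [heading=0, move]
LT 90: heading 0 -> 90
Final: pos=(87,0), heading=90, 5 segment(s) drawn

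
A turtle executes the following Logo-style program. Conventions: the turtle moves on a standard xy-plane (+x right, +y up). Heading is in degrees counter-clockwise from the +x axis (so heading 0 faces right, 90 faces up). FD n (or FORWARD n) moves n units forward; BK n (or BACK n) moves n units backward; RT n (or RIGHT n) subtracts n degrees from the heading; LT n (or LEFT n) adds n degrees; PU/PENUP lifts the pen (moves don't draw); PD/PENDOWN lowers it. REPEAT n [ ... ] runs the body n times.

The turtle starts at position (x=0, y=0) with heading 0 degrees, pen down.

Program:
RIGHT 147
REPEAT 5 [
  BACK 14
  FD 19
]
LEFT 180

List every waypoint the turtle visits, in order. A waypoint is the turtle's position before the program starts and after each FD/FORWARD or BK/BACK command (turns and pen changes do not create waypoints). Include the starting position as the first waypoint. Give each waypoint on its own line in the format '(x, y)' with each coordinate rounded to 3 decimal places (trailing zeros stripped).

Answer: (0, 0)
(11.741, 7.625)
(-4.193, -2.723)
(7.548, 4.902)
(-8.387, -5.446)
(3.355, 2.179)
(-12.58, -8.17)
(-0.839, -0.545)
(-16.773, -10.893)
(-5.032, -3.268)
(-20.967, -13.616)

Derivation:
Executing turtle program step by step:
Start: pos=(0,0), heading=0, pen down
RT 147: heading 0 -> 213
REPEAT 5 [
  -- iteration 1/5 --
  BK 14: (0,0) -> (11.741,7.625) [heading=213, draw]
  FD 19: (11.741,7.625) -> (-4.193,-2.723) [heading=213, draw]
  -- iteration 2/5 --
  BK 14: (-4.193,-2.723) -> (7.548,4.902) [heading=213, draw]
  FD 19: (7.548,4.902) -> (-8.387,-5.446) [heading=213, draw]
  -- iteration 3/5 --
  BK 14: (-8.387,-5.446) -> (3.355,2.179) [heading=213, draw]
  FD 19: (3.355,2.179) -> (-12.58,-8.17) [heading=213, draw]
  -- iteration 4/5 --
  BK 14: (-12.58,-8.17) -> (-0.839,-0.545) [heading=213, draw]
  FD 19: (-0.839,-0.545) -> (-16.773,-10.893) [heading=213, draw]
  -- iteration 5/5 --
  BK 14: (-16.773,-10.893) -> (-5.032,-3.268) [heading=213, draw]
  FD 19: (-5.032,-3.268) -> (-20.967,-13.616) [heading=213, draw]
]
LT 180: heading 213 -> 33
Final: pos=(-20.967,-13.616), heading=33, 10 segment(s) drawn
Waypoints (11 total):
(0, 0)
(11.741, 7.625)
(-4.193, -2.723)
(7.548, 4.902)
(-8.387, -5.446)
(3.355, 2.179)
(-12.58, -8.17)
(-0.839, -0.545)
(-16.773, -10.893)
(-5.032, -3.268)
(-20.967, -13.616)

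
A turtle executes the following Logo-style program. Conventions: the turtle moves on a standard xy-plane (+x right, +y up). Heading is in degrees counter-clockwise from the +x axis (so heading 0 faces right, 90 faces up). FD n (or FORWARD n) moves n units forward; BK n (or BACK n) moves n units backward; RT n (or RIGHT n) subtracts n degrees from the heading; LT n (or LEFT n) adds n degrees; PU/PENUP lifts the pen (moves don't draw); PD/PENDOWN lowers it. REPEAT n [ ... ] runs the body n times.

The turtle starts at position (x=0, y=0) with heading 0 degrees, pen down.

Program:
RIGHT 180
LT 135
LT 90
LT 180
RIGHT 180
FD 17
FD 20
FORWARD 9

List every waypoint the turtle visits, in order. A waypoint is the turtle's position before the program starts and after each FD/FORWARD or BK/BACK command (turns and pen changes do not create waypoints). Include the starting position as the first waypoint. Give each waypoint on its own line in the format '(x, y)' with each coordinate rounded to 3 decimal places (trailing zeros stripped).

Answer: (0, 0)
(12.021, 12.021)
(26.163, 26.163)
(32.527, 32.527)

Derivation:
Executing turtle program step by step:
Start: pos=(0,0), heading=0, pen down
RT 180: heading 0 -> 180
LT 135: heading 180 -> 315
LT 90: heading 315 -> 45
LT 180: heading 45 -> 225
RT 180: heading 225 -> 45
FD 17: (0,0) -> (12.021,12.021) [heading=45, draw]
FD 20: (12.021,12.021) -> (26.163,26.163) [heading=45, draw]
FD 9: (26.163,26.163) -> (32.527,32.527) [heading=45, draw]
Final: pos=(32.527,32.527), heading=45, 3 segment(s) drawn
Waypoints (4 total):
(0, 0)
(12.021, 12.021)
(26.163, 26.163)
(32.527, 32.527)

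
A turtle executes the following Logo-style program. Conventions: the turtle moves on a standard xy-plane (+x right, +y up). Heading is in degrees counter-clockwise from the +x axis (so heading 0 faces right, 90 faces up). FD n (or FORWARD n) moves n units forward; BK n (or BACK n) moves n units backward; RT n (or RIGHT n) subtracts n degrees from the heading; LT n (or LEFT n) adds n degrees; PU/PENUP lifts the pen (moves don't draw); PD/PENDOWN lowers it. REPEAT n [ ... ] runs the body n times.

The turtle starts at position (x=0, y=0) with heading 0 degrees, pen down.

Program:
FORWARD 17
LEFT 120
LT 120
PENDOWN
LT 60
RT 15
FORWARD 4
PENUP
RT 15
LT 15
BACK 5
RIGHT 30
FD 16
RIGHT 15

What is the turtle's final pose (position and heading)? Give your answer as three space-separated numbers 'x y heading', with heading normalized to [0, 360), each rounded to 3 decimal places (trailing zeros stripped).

Executing turtle program step by step:
Start: pos=(0,0), heading=0, pen down
FD 17: (0,0) -> (17,0) [heading=0, draw]
LT 120: heading 0 -> 120
LT 120: heading 120 -> 240
PD: pen down
LT 60: heading 240 -> 300
RT 15: heading 300 -> 285
FD 4: (17,0) -> (18.035,-3.864) [heading=285, draw]
PU: pen up
RT 15: heading 285 -> 270
LT 15: heading 270 -> 285
BK 5: (18.035,-3.864) -> (16.741,0.966) [heading=285, move]
RT 30: heading 285 -> 255
FD 16: (16.741,0.966) -> (12.6,-14.489) [heading=255, move]
RT 15: heading 255 -> 240
Final: pos=(12.6,-14.489), heading=240, 2 segment(s) drawn

Answer: 12.6 -14.489 240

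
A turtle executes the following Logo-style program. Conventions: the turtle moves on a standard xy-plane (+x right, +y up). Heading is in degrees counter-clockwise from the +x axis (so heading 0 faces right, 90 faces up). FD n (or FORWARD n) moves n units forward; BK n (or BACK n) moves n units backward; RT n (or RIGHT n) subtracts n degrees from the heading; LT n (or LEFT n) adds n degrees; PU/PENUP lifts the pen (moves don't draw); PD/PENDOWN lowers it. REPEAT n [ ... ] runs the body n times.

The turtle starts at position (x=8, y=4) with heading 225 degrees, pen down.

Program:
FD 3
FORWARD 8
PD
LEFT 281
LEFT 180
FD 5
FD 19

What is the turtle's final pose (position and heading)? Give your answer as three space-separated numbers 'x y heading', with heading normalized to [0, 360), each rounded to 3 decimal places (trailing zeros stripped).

Answer: 20.119 -17.199 326

Derivation:
Executing turtle program step by step:
Start: pos=(8,4), heading=225, pen down
FD 3: (8,4) -> (5.879,1.879) [heading=225, draw]
FD 8: (5.879,1.879) -> (0.222,-3.778) [heading=225, draw]
PD: pen down
LT 281: heading 225 -> 146
LT 180: heading 146 -> 326
FD 5: (0.222,-3.778) -> (4.367,-6.574) [heading=326, draw]
FD 19: (4.367,-6.574) -> (20.119,-17.199) [heading=326, draw]
Final: pos=(20.119,-17.199), heading=326, 4 segment(s) drawn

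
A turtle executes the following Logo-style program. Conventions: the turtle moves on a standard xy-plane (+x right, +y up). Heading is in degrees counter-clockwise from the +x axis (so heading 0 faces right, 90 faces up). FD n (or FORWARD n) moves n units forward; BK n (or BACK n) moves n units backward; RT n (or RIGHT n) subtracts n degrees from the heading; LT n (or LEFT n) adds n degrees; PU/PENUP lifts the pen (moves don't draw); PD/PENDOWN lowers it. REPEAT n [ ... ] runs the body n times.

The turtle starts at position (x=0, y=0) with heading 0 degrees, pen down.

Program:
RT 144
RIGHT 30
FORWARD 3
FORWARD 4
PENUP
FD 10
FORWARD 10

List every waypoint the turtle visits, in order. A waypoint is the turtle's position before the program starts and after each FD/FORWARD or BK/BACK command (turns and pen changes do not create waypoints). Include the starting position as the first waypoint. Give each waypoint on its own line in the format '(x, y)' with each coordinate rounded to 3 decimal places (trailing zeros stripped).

Answer: (0, 0)
(-2.984, -0.314)
(-6.962, -0.732)
(-16.907, -1.777)
(-26.852, -2.822)

Derivation:
Executing turtle program step by step:
Start: pos=(0,0), heading=0, pen down
RT 144: heading 0 -> 216
RT 30: heading 216 -> 186
FD 3: (0,0) -> (-2.984,-0.314) [heading=186, draw]
FD 4: (-2.984,-0.314) -> (-6.962,-0.732) [heading=186, draw]
PU: pen up
FD 10: (-6.962,-0.732) -> (-16.907,-1.777) [heading=186, move]
FD 10: (-16.907,-1.777) -> (-26.852,-2.822) [heading=186, move]
Final: pos=(-26.852,-2.822), heading=186, 2 segment(s) drawn
Waypoints (5 total):
(0, 0)
(-2.984, -0.314)
(-6.962, -0.732)
(-16.907, -1.777)
(-26.852, -2.822)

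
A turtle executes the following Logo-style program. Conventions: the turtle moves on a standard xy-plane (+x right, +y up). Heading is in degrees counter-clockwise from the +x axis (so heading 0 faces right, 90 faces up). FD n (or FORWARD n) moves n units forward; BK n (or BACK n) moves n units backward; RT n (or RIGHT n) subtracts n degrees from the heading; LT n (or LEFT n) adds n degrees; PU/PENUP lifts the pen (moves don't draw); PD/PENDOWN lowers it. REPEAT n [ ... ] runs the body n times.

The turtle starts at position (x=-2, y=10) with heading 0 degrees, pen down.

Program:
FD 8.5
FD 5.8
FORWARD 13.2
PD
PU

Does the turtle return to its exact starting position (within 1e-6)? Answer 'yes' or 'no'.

Answer: no

Derivation:
Executing turtle program step by step:
Start: pos=(-2,10), heading=0, pen down
FD 8.5: (-2,10) -> (6.5,10) [heading=0, draw]
FD 5.8: (6.5,10) -> (12.3,10) [heading=0, draw]
FD 13.2: (12.3,10) -> (25.5,10) [heading=0, draw]
PD: pen down
PU: pen up
Final: pos=(25.5,10), heading=0, 3 segment(s) drawn

Start position: (-2, 10)
Final position: (25.5, 10)
Distance = 27.5; >= 1e-6 -> NOT closed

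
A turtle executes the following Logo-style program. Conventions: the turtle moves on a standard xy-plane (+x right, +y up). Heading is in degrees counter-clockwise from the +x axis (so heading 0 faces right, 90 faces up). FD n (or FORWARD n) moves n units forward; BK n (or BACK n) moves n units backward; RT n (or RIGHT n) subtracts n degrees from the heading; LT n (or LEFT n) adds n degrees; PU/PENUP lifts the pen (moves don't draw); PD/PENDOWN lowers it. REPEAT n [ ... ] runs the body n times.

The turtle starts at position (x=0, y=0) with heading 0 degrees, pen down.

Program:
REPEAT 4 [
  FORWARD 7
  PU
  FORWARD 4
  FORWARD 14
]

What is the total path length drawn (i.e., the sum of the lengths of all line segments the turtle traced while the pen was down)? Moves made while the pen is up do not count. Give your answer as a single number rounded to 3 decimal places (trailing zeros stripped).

Answer: 7

Derivation:
Executing turtle program step by step:
Start: pos=(0,0), heading=0, pen down
REPEAT 4 [
  -- iteration 1/4 --
  FD 7: (0,0) -> (7,0) [heading=0, draw]
  PU: pen up
  FD 4: (7,0) -> (11,0) [heading=0, move]
  FD 14: (11,0) -> (25,0) [heading=0, move]
  -- iteration 2/4 --
  FD 7: (25,0) -> (32,0) [heading=0, move]
  PU: pen up
  FD 4: (32,0) -> (36,0) [heading=0, move]
  FD 14: (36,0) -> (50,0) [heading=0, move]
  -- iteration 3/4 --
  FD 7: (50,0) -> (57,0) [heading=0, move]
  PU: pen up
  FD 4: (57,0) -> (61,0) [heading=0, move]
  FD 14: (61,0) -> (75,0) [heading=0, move]
  -- iteration 4/4 --
  FD 7: (75,0) -> (82,0) [heading=0, move]
  PU: pen up
  FD 4: (82,0) -> (86,0) [heading=0, move]
  FD 14: (86,0) -> (100,0) [heading=0, move]
]
Final: pos=(100,0), heading=0, 1 segment(s) drawn

Segment lengths:
  seg 1: (0,0) -> (7,0), length = 7
Total = 7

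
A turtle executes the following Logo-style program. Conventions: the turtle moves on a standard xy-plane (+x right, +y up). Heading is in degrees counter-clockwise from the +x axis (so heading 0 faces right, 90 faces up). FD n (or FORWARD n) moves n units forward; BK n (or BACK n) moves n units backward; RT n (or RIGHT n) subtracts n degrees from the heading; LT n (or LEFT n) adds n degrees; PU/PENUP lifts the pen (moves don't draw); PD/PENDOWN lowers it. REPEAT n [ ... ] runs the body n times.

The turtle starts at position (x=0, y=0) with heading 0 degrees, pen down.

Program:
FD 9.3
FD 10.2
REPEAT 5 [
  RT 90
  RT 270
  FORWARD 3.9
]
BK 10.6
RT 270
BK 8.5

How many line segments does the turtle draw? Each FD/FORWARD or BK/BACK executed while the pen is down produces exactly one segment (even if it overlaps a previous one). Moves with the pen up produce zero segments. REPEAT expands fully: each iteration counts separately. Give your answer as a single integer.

Answer: 9

Derivation:
Executing turtle program step by step:
Start: pos=(0,0), heading=0, pen down
FD 9.3: (0,0) -> (9.3,0) [heading=0, draw]
FD 10.2: (9.3,0) -> (19.5,0) [heading=0, draw]
REPEAT 5 [
  -- iteration 1/5 --
  RT 90: heading 0 -> 270
  RT 270: heading 270 -> 0
  FD 3.9: (19.5,0) -> (23.4,0) [heading=0, draw]
  -- iteration 2/5 --
  RT 90: heading 0 -> 270
  RT 270: heading 270 -> 0
  FD 3.9: (23.4,0) -> (27.3,0) [heading=0, draw]
  -- iteration 3/5 --
  RT 90: heading 0 -> 270
  RT 270: heading 270 -> 0
  FD 3.9: (27.3,0) -> (31.2,0) [heading=0, draw]
  -- iteration 4/5 --
  RT 90: heading 0 -> 270
  RT 270: heading 270 -> 0
  FD 3.9: (31.2,0) -> (35.1,0) [heading=0, draw]
  -- iteration 5/5 --
  RT 90: heading 0 -> 270
  RT 270: heading 270 -> 0
  FD 3.9: (35.1,0) -> (39,0) [heading=0, draw]
]
BK 10.6: (39,0) -> (28.4,0) [heading=0, draw]
RT 270: heading 0 -> 90
BK 8.5: (28.4,0) -> (28.4,-8.5) [heading=90, draw]
Final: pos=(28.4,-8.5), heading=90, 9 segment(s) drawn
Segments drawn: 9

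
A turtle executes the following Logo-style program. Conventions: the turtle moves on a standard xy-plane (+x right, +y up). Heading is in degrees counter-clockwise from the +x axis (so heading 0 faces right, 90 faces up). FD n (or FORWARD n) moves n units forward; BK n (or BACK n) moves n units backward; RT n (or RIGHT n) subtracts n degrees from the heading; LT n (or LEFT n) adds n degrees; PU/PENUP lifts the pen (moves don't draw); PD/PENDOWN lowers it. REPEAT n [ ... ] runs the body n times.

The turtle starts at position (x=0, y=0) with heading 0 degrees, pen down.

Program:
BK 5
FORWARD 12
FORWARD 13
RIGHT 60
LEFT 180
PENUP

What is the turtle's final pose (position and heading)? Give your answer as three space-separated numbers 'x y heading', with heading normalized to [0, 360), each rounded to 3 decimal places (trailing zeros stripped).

Executing turtle program step by step:
Start: pos=(0,0), heading=0, pen down
BK 5: (0,0) -> (-5,0) [heading=0, draw]
FD 12: (-5,0) -> (7,0) [heading=0, draw]
FD 13: (7,0) -> (20,0) [heading=0, draw]
RT 60: heading 0 -> 300
LT 180: heading 300 -> 120
PU: pen up
Final: pos=(20,0), heading=120, 3 segment(s) drawn

Answer: 20 0 120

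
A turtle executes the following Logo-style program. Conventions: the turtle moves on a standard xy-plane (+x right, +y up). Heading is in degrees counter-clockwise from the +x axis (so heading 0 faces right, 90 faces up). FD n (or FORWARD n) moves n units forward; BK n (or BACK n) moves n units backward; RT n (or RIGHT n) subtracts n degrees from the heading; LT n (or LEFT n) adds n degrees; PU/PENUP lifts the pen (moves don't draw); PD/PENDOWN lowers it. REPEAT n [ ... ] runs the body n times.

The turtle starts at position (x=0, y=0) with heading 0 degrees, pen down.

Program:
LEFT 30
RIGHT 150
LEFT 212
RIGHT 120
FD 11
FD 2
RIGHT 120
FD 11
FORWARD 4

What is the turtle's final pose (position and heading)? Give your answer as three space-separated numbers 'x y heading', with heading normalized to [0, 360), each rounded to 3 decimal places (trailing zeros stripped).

Answer: -1.242 -14.052 212

Derivation:
Executing turtle program step by step:
Start: pos=(0,0), heading=0, pen down
LT 30: heading 0 -> 30
RT 150: heading 30 -> 240
LT 212: heading 240 -> 92
RT 120: heading 92 -> 332
FD 11: (0,0) -> (9.712,-5.164) [heading=332, draw]
FD 2: (9.712,-5.164) -> (11.478,-6.103) [heading=332, draw]
RT 120: heading 332 -> 212
FD 11: (11.478,-6.103) -> (2.15,-11.932) [heading=212, draw]
FD 4: (2.15,-11.932) -> (-1.242,-14.052) [heading=212, draw]
Final: pos=(-1.242,-14.052), heading=212, 4 segment(s) drawn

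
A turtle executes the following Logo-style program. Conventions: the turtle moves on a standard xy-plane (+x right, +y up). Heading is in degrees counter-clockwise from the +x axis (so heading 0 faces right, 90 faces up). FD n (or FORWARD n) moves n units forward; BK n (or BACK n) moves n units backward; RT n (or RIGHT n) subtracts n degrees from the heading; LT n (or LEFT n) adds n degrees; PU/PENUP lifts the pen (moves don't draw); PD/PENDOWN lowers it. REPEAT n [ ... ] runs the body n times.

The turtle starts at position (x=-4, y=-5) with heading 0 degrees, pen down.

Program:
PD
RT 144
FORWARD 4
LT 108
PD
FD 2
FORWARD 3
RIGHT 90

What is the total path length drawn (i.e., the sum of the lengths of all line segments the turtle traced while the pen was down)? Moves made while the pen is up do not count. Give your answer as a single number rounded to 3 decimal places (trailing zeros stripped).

Executing turtle program step by step:
Start: pos=(-4,-5), heading=0, pen down
PD: pen down
RT 144: heading 0 -> 216
FD 4: (-4,-5) -> (-7.236,-7.351) [heading=216, draw]
LT 108: heading 216 -> 324
PD: pen down
FD 2: (-7.236,-7.351) -> (-5.618,-8.527) [heading=324, draw]
FD 3: (-5.618,-8.527) -> (-3.191,-10.29) [heading=324, draw]
RT 90: heading 324 -> 234
Final: pos=(-3.191,-10.29), heading=234, 3 segment(s) drawn

Segment lengths:
  seg 1: (-4,-5) -> (-7.236,-7.351), length = 4
  seg 2: (-7.236,-7.351) -> (-5.618,-8.527), length = 2
  seg 3: (-5.618,-8.527) -> (-3.191,-10.29), length = 3
Total = 9

Answer: 9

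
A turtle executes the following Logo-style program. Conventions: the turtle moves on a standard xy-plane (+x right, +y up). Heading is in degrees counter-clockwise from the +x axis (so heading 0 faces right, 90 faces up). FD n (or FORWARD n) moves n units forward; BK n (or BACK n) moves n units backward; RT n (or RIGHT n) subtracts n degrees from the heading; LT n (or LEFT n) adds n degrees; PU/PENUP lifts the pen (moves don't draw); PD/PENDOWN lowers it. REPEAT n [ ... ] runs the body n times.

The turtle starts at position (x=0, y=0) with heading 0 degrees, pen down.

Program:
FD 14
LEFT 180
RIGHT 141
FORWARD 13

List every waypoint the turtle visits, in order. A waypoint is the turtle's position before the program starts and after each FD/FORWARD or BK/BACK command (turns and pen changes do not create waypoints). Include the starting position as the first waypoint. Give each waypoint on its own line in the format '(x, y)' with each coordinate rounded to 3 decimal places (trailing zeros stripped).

Answer: (0, 0)
(14, 0)
(24.103, 8.181)

Derivation:
Executing turtle program step by step:
Start: pos=(0,0), heading=0, pen down
FD 14: (0,0) -> (14,0) [heading=0, draw]
LT 180: heading 0 -> 180
RT 141: heading 180 -> 39
FD 13: (14,0) -> (24.103,8.181) [heading=39, draw]
Final: pos=(24.103,8.181), heading=39, 2 segment(s) drawn
Waypoints (3 total):
(0, 0)
(14, 0)
(24.103, 8.181)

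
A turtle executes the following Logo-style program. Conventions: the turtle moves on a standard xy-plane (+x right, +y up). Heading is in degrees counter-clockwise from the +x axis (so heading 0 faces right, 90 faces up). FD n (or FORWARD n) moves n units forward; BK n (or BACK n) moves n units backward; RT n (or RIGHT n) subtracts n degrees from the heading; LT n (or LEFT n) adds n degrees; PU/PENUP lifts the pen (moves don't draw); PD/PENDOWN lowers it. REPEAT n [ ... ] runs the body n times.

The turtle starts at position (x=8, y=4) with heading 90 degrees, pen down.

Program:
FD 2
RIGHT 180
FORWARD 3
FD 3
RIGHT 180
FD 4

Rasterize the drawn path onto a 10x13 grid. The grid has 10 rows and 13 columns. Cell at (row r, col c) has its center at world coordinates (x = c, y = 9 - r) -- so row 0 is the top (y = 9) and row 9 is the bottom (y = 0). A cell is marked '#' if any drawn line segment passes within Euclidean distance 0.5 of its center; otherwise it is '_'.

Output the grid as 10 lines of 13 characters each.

Segment 0: (8,4) -> (8,6)
Segment 1: (8,6) -> (8,3)
Segment 2: (8,3) -> (8,0)
Segment 3: (8,0) -> (8,4)

Answer: _____________
_____________
_____________
________#____
________#____
________#____
________#____
________#____
________#____
________#____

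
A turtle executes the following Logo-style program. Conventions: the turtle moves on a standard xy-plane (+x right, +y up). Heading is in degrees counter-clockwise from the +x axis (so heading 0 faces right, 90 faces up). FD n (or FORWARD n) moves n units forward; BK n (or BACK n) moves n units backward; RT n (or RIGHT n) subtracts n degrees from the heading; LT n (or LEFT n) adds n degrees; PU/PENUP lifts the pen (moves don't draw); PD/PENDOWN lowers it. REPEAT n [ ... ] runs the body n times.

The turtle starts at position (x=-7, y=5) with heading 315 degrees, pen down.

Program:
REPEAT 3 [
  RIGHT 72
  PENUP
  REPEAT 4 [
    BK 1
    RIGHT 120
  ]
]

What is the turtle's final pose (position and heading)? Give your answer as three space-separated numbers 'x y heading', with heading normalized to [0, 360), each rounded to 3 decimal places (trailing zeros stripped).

Answer: -6.398 5.743 99

Derivation:
Executing turtle program step by step:
Start: pos=(-7,5), heading=315, pen down
REPEAT 3 [
  -- iteration 1/3 --
  RT 72: heading 315 -> 243
  PU: pen up
  REPEAT 4 [
    -- iteration 1/4 --
    BK 1: (-7,5) -> (-6.546,5.891) [heading=243, move]
    RT 120: heading 243 -> 123
    -- iteration 2/4 --
    BK 1: (-6.546,5.891) -> (-6.001,5.052) [heading=123, move]
    RT 120: heading 123 -> 3
    -- iteration 3/4 --
    BK 1: (-6.001,5.052) -> (-7,5) [heading=3, move]
    RT 120: heading 3 -> 243
    -- iteration 4/4 --
    BK 1: (-7,5) -> (-6.546,5.891) [heading=243, move]
    RT 120: heading 243 -> 123
  ]
  -- iteration 2/3 --
  RT 72: heading 123 -> 51
  PU: pen up
  REPEAT 4 [
    -- iteration 1/4 --
    BK 1: (-6.546,5.891) -> (-7.175,5.114) [heading=51, move]
    RT 120: heading 51 -> 291
    -- iteration 2/4 --
    BK 1: (-7.175,5.114) -> (-7.534,6.047) [heading=291, move]
    RT 120: heading 291 -> 171
    -- iteration 3/4 --
    BK 1: (-7.534,6.047) -> (-6.546,5.891) [heading=171, move]
    RT 120: heading 171 -> 51
    -- iteration 4/4 --
    BK 1: (-6.546,5.891) -> (-7.175,5.114) [heading=51, move]
    RT 120: heading 51 -> 291
  ]
  -- iteration 3/3 --
  RT 72: heading 291 -> 219
  PU: pen up
  REPEAT 4 [
    -- iteration 1/4 --
    BK 1: (-7.175,5.114) -> (-6.398,5.743) [heading=219, move]
    RT 120: heading 219 -> 99
    -- iteration 2/4 --
    BK 1: (-6.398,5.743) -> (-6.242,4.755) [heading=99, move]
    RT 120: heading 99 -> 339
    -- iteration 3/4 --
    BK 1: (-6.242,4.755) -> (-7.175,5.114) [heading=339, move]
    RT 120: heading 339 -> 219
    -- iteration 4/4 --
    BK 1: (-7.175,5.114) -> (-6.398,5.743) [heading=219, move]
    RT 120: heading 219 -> 99
  ]
]
Final: pos=(-6.398,5.743), heading=99, 0 segment(s) drawn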